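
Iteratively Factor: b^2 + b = (b + 1)*(b)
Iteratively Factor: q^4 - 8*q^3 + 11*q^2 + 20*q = (q - 4)*(q^3 - 4*q^2 - 5*q) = (q - 4)*(q + 1)*(q^2 - 5*q) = (q - 5)*(q - 4)*(q + 1)*(q)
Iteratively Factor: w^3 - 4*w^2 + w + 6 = (w + 1)*(w^2 - 5*w + 6) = (w - 3)*(w + 1)*(w - 2)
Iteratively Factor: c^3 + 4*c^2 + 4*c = (c + 2)*(c^2 + 2*c) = c*(c + 2)*(c + 2)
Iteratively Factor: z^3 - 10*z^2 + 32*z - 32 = (z - 4)*(z^2 - 6*z + 8) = (z - 4)*(z - 2)*(z - 4)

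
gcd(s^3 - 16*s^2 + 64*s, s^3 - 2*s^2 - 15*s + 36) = 1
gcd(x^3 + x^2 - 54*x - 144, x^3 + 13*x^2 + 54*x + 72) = x^2 + 9*x + 18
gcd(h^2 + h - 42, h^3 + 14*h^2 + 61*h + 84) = h + 7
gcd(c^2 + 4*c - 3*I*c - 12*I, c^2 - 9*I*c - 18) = c - 3*I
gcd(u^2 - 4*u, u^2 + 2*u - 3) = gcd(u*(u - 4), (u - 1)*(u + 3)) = 1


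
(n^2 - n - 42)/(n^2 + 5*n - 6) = (n - 7)/(n - 1)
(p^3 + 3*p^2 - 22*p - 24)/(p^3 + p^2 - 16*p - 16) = (p + 6)/(p + 4)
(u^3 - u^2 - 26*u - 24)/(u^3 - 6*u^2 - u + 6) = (u + 4)/(u - 1)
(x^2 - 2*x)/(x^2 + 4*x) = (x - 2)/(x + 4)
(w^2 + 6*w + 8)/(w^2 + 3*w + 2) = (w + 4)/(w + 1)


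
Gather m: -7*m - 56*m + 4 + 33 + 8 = 45 - 63*m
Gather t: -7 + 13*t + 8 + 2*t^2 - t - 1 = 2*t^2 + 12*t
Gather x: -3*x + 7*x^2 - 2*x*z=7*x^2 + x*(-2*z - 3)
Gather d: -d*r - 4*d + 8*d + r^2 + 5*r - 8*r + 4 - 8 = d*(4 - r) + r^2 - 3*r - 4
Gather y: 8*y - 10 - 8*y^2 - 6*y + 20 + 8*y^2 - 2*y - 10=0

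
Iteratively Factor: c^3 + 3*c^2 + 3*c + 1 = (c + 1)*(c^2 + 2*c + 1) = (c + 1)^2*(c + 1)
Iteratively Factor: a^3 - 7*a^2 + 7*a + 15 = (a - 5)*(a^2 - 2*a - 3) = (a - 5)*(a - 3)*(a + 1)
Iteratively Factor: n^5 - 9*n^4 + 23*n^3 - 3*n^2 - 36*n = (n)*(n^4 - 9*n^3 + 23*n^2 - 3*n - 36) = n*(n - 3)*(n^3 - 6*n^2 + 5*n + 12) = n*(n - 4)*(n - 3)*(n^2 - 2*n - 3) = n*(n - 4)*(n - 3)^2*(n + 1)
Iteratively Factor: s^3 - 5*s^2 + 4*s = (s - 4)*(s^2 - s) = (s - 4)*(s - 1)*(s)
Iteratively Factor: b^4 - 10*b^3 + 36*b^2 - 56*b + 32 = (b - 4)*(b^3 - 6*b^2 + 12*b - 8) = (b - 4)*(b - 2)*(b^2 - 4*b + 4) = (b - 4)*(b - 2)^2*(b - 2)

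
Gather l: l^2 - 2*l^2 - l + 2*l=-l^2 + l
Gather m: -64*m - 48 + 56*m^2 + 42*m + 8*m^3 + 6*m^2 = 8*m^3 + 62*m^2 - 22*m - 48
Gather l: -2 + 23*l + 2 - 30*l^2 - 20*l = -30*l^2 + 3*l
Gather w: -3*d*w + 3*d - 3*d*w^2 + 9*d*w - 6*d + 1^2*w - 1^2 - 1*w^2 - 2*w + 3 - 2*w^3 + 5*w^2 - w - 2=-3*d - 2*w^3 + w^2*(4 - 3*d) + w*(6*d - 2)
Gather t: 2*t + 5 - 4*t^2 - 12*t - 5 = -4*t^2 - 10*t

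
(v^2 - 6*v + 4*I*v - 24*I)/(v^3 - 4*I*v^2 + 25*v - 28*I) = (v - 6)/(v^2 - 8*I*v - 7)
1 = 1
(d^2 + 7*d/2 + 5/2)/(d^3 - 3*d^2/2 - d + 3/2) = (2*d + 5)/(2*d^2 - 5*d + 3)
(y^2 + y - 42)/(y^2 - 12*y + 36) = (y + 7)/(y - 6)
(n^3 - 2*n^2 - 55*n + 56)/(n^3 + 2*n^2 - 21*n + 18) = (n^2 - n - 56)/(n^2 + 3*n - 18)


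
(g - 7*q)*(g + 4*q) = g^2 - 3*g*q - 28*q^2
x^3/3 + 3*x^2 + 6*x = x*(x/3 + 1)*(x + 6)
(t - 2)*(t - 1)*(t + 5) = t^3 + 2*t^2 - 13*t + 10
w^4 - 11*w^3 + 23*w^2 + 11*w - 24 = (w - 8)*(w - 3)*(w - 1)*(w + 1)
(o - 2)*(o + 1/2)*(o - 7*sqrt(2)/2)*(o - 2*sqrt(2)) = o^4 - 11*sqrt(2)*o^3/2 - 3*o^3/2 + 33*sqrt(2)*o^2/4 + 13*o^2 - 21*o + 11*sqrt(2)*o/2 - 14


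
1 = 1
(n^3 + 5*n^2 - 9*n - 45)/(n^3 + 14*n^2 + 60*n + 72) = (n^3 + 5*n^2 - 9*n - 45)/(n^3 + 14*n^2 + 60*n + 72)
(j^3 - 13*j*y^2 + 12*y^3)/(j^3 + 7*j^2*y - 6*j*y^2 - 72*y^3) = (j - y)/(j + 6*y)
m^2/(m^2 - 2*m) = m/(m - 2)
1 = 1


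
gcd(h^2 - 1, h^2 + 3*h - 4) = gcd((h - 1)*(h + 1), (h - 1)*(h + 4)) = h - 1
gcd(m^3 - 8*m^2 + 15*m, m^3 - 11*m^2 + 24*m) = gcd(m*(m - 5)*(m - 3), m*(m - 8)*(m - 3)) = m^2 - 3*m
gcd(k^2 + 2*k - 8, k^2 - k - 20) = k + 4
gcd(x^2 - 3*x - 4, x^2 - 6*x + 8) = x - 4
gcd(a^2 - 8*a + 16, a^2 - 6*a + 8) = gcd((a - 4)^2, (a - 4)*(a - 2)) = a - 4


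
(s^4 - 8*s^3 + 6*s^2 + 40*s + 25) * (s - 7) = s^5 - 15*s^4 + 62*s^3 - 2*s^2 - 255*s - 175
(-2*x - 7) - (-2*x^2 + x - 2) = 2*x^2 - 3*x - 5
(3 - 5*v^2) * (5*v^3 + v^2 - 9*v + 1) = -25*v^5 - 5*v^4 + 60*v^3 - 2*v^2 - 27*v + 3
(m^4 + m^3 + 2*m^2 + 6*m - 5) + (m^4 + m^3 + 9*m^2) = 2*m^4 + 2*m^3 + 11*m^2 + 6*m - 5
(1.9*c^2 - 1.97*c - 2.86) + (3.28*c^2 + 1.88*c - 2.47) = 5.18*c^2 - 0.0900000000000001*c - 5.33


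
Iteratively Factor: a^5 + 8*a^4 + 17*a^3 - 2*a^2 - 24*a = (a + 2)*(a^4 + 6*a^3 + 5*a^2 - 12*a) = a*(a + 2)*(a^3 + 6*a^2 + 5*a - 12) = a*(a + 2)*(a + 4)*(a^2 + 2*a - 3) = a*(a + 2)*(a + 3)*(a + 4)*(a - 1)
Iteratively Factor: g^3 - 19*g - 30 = (g + 2)*(g^2 - 2*g - 15) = (g + 2)*(g + 3)*(g - 5)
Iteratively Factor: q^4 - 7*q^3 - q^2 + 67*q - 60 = (q - 1)*(q^3 - 6*q^2 - 7*q + 60) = (q - 5)*(q - 1)*(q^2 - q - 12) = (q - 5)*(q - 1)*(q + 3)*(q - 4)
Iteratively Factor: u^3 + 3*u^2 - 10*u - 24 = (u + 4)*(u^2 - u - 6) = (u - 3)*(u + 4)*(u + 2)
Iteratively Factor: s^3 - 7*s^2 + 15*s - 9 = (s - 3)*(s^2 - 4*s + 3) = (s - 3)^2*(s - 1)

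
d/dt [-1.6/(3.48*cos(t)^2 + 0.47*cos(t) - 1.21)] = -(11.136*cos(t) + 0.752)*sin(t)/(3.48*cos(t)^2 + 0.47*cos(t) - 1.21)^2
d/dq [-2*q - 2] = -2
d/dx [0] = 0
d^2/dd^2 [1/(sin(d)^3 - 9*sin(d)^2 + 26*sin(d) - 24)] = (-9*sin(d)^6 + 99*sin(d)^5 - 364*sin(d)^4 + 342*sin(d)^3 + 830*sin(d)^2 - 1884*sin(d) + 920)/(sin(d)^3 - 9*sin(d)^2 + 26*sin(d) - 24)^3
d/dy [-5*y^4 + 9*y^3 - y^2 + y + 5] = -20*y^3 + 27*y^2 - 2*y + 1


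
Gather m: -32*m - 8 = -32*m - 8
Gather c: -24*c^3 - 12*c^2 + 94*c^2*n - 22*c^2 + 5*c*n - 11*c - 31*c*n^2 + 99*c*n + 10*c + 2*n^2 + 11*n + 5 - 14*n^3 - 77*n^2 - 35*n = -24*c^3 + c^2*(94*n - 34) + c*(-31*n^2 + 104*n - 1) - 14*n^3 - 75*n^2 - 24*n + 5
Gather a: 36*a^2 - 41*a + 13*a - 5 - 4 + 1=36*a^2 - 28*a - 8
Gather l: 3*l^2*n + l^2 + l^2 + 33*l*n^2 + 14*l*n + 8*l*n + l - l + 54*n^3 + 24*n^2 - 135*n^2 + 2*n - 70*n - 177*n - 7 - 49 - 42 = l^2*(3*n + 2) + l*(33*n^2 + 22*n) + 54*n^3 - 111*n^2 - 245*n - 98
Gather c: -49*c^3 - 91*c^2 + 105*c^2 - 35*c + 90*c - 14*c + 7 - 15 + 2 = -49*c^3 + 14*c^2 + 41*c - 6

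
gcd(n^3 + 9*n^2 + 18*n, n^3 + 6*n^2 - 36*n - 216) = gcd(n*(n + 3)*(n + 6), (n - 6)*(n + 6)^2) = n + 6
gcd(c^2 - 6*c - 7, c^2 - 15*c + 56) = c - 7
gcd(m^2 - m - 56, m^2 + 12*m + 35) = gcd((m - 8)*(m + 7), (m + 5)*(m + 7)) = m + 7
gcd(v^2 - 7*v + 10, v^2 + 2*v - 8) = v - 2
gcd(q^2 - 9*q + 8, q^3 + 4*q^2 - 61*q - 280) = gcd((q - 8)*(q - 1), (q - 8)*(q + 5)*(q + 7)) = q - 8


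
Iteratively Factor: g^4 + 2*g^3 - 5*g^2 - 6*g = (g + 1)*(g^3 + g^2 - 6*g) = (g - 2)*(g + 1)*(g^2 + 3*g) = g*(g - 2)*(g + 1)*(g + 3)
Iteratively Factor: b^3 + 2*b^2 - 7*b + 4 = (b + 4)*(b^2 - 2*b + 1) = (b - 1)*(b + 4)*(b - 1)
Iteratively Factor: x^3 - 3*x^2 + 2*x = (x - 1)*(x^2 - 2*x) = x*(x - 1)*(x - 2)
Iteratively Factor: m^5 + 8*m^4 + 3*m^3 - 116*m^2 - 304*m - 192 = (m + 4)*(m^4 + 4*m^3 - 13*m^2 - 64*m - 48) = (m + 3)*(m + 4)*(m^3 + m^2 - 16*m - 16) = (m + 1)*(m + 3)*(m + 4)*(m^2 - 16) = (m - 4)*(m + 1)*(m + 3)*(m + 4)*(m + 4)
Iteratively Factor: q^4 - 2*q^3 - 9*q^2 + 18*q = (q)*(q^3 - 2*q^2 - 9*q + 18) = q*(q - 2)*(q^2 - 9) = q*(q - 2)*(q + 3)*(q - 3)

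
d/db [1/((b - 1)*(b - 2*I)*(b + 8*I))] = (-(b - 1)*(b - 2*I) - (b - 1)*(b + 8*I) - (b - 2*I)*(b + 8*I))/((b - 1)^2*(b - 2*I)^2*(b + 8*I)^2)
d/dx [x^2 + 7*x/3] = 2*x + 7/3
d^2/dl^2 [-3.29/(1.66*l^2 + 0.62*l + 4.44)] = (18.131848*l^2 + 6.772136*l - 3.29*(3.32*l + 0.62)*(6.64*l + 1.24) + 48.497232)/(1.66*l^2 + 0.62*l + 4.44)^3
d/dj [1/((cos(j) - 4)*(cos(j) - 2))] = 2*(cos(j) - 3)*sin(j)/((cos(j) - 4)^2*(cos(j) - 2)^2)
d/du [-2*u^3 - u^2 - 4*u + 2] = -6*u^2 - 2*u - 4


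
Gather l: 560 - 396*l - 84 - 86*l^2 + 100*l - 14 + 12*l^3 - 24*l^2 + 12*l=12*l^3 - 110*l^2 - 284*l + 462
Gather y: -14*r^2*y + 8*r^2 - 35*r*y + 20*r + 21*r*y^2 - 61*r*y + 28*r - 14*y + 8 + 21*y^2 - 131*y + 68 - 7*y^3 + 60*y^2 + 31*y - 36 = 8*r^2 + 48*r - 7*y^3 + y^2*(21*r + 81) + y*(-14*r^2 - 96*r - 114) + 40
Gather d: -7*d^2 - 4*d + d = -7*d^2 - 3*d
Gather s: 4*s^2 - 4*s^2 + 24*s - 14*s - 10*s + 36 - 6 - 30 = 0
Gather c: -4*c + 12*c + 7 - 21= 8*c - 14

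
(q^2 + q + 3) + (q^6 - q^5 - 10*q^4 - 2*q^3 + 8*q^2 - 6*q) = q^6 - q^5 - 10*q^4 - 2*q^3 + 9*q^2 - 5*q + 3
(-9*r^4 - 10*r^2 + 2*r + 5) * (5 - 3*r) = 27*r^5 - 45*r^4 + 30*r^3 - 56*r^2 - 5*r + 25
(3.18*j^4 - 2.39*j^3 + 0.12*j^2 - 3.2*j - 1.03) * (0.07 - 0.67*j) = -2.1306*j^5 + 1.8239*j^4 - 0.2477*j^3 + 2.1524*j^2 + 0.4661*j - 0.0721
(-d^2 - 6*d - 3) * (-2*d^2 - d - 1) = 2*d^4 + 13*d^3 + 13*d^2 + 9*d + 3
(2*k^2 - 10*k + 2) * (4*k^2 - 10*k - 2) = 8*k^4 - 60*k^3 + 104*k^2 - 4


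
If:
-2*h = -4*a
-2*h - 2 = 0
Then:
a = -1/2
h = -1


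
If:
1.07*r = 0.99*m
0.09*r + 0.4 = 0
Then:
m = -4.80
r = -4.44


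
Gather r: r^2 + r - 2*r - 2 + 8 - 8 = r^2 - r - 2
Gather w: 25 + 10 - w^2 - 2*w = -w^2 - 2*w + 35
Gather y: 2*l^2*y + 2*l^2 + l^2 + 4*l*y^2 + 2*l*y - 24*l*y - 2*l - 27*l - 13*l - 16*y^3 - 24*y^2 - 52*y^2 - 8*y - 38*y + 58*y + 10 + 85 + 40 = 3*l^2 - 42*l - 16*y^3 + y^2*(4*l - 76) + y*(2*l^2 - 22*l + 12) + 135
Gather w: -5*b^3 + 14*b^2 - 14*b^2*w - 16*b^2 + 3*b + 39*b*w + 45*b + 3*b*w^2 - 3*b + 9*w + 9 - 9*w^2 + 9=-5*b^3 - 2*b^2 + 45*b + w^2*(3*b - 9) + w*(-14*b^2 + 39*b + 9) + 18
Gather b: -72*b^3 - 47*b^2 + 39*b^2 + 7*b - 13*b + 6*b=-72*b^3 - 8*b^2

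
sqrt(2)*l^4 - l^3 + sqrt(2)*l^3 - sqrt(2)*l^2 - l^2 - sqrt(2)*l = l*(l + 1)*(l - sqrt(2))*(sqrt(2)*l + 1)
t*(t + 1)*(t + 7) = t^3 + 8*t^2 + 7*t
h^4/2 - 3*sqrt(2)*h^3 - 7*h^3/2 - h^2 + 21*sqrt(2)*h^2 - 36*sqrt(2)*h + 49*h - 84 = (h/2 + sqrt(2)/2)*(h - 4)*(h - 3)*(h - 7*sqrt(2))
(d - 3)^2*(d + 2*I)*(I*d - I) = I*d^4 - 2*d^3 - 7*I*d^3 + 14*d^2 + 15*I*d^2 - 30*d - 9*I*d + 18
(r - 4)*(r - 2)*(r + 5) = r^3 - r^2 - 22*r + 40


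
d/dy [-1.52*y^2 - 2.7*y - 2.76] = -3.04*y - 2.7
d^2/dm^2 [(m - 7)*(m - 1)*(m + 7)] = 6*m - 2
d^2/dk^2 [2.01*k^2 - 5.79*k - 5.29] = 4.02000000000000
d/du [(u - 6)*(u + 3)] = 2*u - 3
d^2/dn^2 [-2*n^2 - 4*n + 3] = -4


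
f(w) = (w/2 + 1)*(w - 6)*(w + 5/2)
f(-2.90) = -1.60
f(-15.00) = -1706.25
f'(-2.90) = 5.96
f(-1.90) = -0.24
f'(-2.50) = 2.12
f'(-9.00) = 124.00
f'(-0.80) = -8.84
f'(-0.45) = -10.02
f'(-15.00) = 349.00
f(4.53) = -33.74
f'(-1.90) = -2.74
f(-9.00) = -341.25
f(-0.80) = -6.94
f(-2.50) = 0.00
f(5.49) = -15.26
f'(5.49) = 25.98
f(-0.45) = -10.25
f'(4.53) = 12.99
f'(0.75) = -11.28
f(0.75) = -23.46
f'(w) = (w/2 + 1)*(w - 6) + (w/2 + 1)*(w + 5/2) + (w - 6)*(w + 5/2)/2 = 3*w^2/2 - 3*w/2 - 11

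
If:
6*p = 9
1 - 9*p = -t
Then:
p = 3/2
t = 25/2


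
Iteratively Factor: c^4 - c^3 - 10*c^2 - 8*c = (c + 2)*(c^3 - 3*c^2 - 4*c) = (c - 4)*(c + 2)*(c^2 + c) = (c - 4)*(c + 1)*(c + 2)*(c)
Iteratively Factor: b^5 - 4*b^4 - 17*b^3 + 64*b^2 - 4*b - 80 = (b + 1)*(b^4 - 5*b^3 - 12*b^2 + 76*b - 80) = (b - 2)*(b + 1)*(b^3 - 3*b^2 - 18*b + 40) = (b - 2)^2*(b + 1)*(b^2 - b - 20) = (b - 2)^2*(b + 1)*(b + 4)*(b - 5)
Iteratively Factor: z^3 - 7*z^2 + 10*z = (z)*(z^2 - 7*z + 10) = z*(z - 2)*(z - 5)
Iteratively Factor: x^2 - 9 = (x + 3)*(x - 3)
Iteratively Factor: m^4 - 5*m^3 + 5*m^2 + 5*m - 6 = (m - 2)*(m^3 - 3*m^2 - m + 3) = (m - 2)*(m + 1)*(m^2 - 4*m + 3) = (m - 3)*(m - 2)*(m + 1)*(m - 1)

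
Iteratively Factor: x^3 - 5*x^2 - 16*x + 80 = (x - 4)*(x^2 - x - 20) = (x - 4)*(x + 4)*(x - 5)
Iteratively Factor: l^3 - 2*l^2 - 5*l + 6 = (l - 3)*(l^2 + l - 2) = (l - 3)*(l + 2)*(l - 1)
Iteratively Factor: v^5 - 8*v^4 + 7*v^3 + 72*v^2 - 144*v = (v + 3)*(v^4 - 11*v^3 + 40*v^2 - 48*v) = (v - 4)*(v + 3)*(v^3 - 7*v^2 + 12*v) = (v - 4)*(v - 3)*(v + 3)*(v^2 - 4*v) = v*(v - 4)*(v - 3)*(v + 3)*(v - 4)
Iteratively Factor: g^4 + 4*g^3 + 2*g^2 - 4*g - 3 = (g - 1)*(g^3 + 5*g^2 + 7*g + 3) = (g - 1)*(g + 3)*(g^2 + 2*g + 1) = (g - 1)*(g + 1)*(g + 3)*(g + 1)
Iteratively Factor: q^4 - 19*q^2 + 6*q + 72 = (q - 3)*(q^3 + 3*q^2 - 10*q - 24) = (q - 3)^2*(q^2 + 6*q + 8) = (q - 3)^2*(q + 2)*(q + 4)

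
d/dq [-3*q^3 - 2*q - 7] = -9*q^2 - 2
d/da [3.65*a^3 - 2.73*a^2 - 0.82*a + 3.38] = 10.95*a^2 - 5.46*a - 0.82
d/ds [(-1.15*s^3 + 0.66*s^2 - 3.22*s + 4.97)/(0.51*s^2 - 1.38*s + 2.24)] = (-0.5865*s^4 + 3.174*s^3 - 6.9966*s^2 - 2.1126*s - 0.354200000000002)/(0.2601*s^4 - 1.4076*s^3 + 4.1892*s^2 - 6.1824*s + 5.0176)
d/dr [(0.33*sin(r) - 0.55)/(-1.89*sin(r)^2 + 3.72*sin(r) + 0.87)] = (0.6237*sin(r)^2 - 2.079*sin(r) + 2.3331)*cos(r)/(3.5721*sin(r)^4 - 14.0616*sin(r)^3 + 10.5498*sin(r)^2 + 6.4728*sin(r) + 0.7569)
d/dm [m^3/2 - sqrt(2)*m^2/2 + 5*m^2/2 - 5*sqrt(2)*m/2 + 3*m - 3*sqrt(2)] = 3*m^2/2 - sqrt(2)*m + 5*m - 5*sqrt(2)/2 + 3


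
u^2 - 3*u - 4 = (u - 4)*(u + 1)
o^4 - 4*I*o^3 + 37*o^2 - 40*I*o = o*(o - 8*I)*(o - I)*(o + 5*I)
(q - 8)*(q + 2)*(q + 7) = q^3 + q^2 - 58*q - 112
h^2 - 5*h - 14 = (h - 7)*(h + 2)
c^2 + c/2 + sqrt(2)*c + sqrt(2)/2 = (c + 1/2)*(c + sqrt(2))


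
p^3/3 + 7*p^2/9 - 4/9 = (p/3 + 1/3)*(p - 2/3)*(p + 2)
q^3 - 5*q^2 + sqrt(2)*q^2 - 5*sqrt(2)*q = q*(q - 5)*(q + sqrt(2))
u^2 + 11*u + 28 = (u + 4)*(u + 7)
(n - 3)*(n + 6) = n^2 + 3*n - 18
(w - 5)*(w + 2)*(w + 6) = w^3 + 3*w^2 - 28*w - 60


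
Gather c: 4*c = 4*c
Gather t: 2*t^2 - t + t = 2*t^2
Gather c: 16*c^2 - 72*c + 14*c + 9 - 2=16*c^2 - 58*c + 7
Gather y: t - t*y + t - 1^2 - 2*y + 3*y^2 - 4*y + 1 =2*t + 3*y^2 + y*(-t - 6)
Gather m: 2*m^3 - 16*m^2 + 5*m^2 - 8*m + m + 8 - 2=2*m^3 - 11*m^2 - 7*m + 6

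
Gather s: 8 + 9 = 17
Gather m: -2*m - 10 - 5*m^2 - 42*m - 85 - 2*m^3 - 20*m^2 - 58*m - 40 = -2*m^3 - 25*m^2 - 102*m - 135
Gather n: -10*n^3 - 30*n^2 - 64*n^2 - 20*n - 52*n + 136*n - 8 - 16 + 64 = -10*n^3 - 94*n^2 + 64*n + 40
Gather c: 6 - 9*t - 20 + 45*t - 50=36*t - 64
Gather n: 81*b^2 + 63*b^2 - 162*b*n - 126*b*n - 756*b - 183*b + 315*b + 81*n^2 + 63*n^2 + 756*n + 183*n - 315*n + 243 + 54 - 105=144*b^2 - 624*b + 144*n^2 + n*(624 - 288*b) + 192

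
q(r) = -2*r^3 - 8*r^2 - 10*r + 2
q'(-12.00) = -682.00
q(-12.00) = 2426.00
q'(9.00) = -640.00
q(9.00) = -2194.00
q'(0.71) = -24.38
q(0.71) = -9.85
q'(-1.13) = 0.42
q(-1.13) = 5.97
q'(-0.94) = -0.26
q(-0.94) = 5.99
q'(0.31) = -15.54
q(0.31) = -1.93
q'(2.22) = -75.09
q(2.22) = -81.51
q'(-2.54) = -8.07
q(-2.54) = 8.56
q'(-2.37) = -5.78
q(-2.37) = 7.39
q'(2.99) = -111.48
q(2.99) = -152.88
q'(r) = -6*r^2 - 16*r - 10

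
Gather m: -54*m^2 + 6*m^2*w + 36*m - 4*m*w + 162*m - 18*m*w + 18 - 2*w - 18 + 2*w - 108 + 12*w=m^2*(6*w - 54) + m*(198 - 22*w) + 12*w - 108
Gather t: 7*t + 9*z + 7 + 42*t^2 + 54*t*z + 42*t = 42*t^2 + t*(54*z + 49) + 9*z + 7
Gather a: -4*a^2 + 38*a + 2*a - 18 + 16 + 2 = -4*a^2 + 40*a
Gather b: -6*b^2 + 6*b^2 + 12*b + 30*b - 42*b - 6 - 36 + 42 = 0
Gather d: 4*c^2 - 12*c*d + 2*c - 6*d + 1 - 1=4*c^2 + 2*c + d*(-12*c - 6)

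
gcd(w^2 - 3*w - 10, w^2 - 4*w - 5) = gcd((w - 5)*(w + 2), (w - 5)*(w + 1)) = w - 5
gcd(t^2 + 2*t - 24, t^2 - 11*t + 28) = t - 4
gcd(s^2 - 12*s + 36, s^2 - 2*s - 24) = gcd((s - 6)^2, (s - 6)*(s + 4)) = s - 6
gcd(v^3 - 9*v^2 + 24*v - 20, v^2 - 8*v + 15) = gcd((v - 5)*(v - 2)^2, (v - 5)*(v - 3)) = v - 5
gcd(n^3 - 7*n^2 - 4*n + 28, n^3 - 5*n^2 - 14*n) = n^2 - 5*n - 14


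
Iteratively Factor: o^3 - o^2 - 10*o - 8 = (o + 2)*(o^2 - 3*o - 4) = (o - 4)*(o + 2)*(o + 1)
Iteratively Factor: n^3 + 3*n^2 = (n + 3)*(n^2) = n*(n + 3)*(n)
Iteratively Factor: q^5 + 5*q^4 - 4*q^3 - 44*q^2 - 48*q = (q + 2)*(q^4 + 3*q^3 - 10*q^2 - 24*q) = (q - 3)*(q + 2)*(q^3 + 6*q^2 + 8*q) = (q - 3)*(q + 2)^2*(q^2 + 4*q) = q*(q - 3)*(q + 2)^2*(q + 4)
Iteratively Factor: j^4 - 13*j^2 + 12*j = (j - 1)*(j^3 + j^2 - 12*j) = (j - 3)*(j - 1)*(j^2 + 4*j) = j*(j - 3)*(j - 1)*(j + 4)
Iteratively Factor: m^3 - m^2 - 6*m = (m)*(m^2 - m - 6) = m*(m + 2)*(m - 3)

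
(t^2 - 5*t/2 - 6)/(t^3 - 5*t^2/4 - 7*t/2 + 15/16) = 8*(t - 4)/(8*t^2 - 22*t + 5)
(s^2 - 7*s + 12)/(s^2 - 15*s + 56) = (s^2 - 7*s + 12)/(s^2 - 15*s + 56)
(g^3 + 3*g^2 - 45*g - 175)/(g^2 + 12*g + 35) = (g^2 - 2*g - 35)/(g + 7)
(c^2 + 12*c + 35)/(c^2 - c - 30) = (c + 7)/(c - 6)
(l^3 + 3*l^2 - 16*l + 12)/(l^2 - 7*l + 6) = (l^2 + 4*l - 12)/(l - 6)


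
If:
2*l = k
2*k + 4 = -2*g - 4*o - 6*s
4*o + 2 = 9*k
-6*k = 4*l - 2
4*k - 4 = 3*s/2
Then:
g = 29/8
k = 1/4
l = 1/8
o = 1/16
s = -2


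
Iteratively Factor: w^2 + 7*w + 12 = (w + 4)*(w + 3)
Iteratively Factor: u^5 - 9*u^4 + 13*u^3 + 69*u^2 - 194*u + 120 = (u - 2)*(u^4 - 7*u^3 - u^2 + 67*u - 60) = (u - 2)*(u - 1)*(u^3 - 6*u^2 - 7*u + 60) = (u - 5)*(u - 2)*(u - 1)*(u^2 - u - 12) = (u - 5)*(u - 2)*(u - 1)*(u + 3)*(u - 4)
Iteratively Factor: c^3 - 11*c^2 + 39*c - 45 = (c - 5)*(c^2 - 6*c + 9) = (c - 5)*(c - 3)*(c - 3)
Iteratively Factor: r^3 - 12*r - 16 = (r + 2)*(r^2 - 2*r - 8) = (r - 4)*(r + 2)*(r + 2)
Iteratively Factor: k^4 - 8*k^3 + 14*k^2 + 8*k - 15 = (k - 5)*(k^3 - 3*k^2 - k + 3) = (k - 5)*(k + 1)*(k^2 - 4*k + 3) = (k - 5)*(k - 1)*(k + 1)*(k - 3)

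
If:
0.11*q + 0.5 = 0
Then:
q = -4.55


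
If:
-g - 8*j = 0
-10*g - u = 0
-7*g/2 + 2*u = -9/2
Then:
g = 9/47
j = -9/376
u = -90/47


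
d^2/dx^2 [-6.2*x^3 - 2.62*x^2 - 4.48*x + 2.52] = -37.2*x - 5.24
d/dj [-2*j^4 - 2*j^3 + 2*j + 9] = -8*j^3 - 6*j^2 + 2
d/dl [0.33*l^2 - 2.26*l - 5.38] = 0.66*l - 2.26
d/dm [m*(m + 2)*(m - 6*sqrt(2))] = 3*m^2 - 12*sqrt(2)*m + 4*m - 12*sqrt(2)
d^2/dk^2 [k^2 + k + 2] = 2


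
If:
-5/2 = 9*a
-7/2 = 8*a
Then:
No Solution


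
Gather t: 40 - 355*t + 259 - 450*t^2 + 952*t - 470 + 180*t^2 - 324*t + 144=-270*t^2 + 273*t - 27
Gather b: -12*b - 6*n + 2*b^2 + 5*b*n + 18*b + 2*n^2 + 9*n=2*b^2 + b*(5*n + 6) + 2*n^2 + 3*n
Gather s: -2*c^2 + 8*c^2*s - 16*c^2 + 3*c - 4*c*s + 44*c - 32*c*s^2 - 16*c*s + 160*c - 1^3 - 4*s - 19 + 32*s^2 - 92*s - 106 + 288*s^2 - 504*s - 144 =-18*c^2 + 207*c + s^2*(320 - 32*c) + s*(8*c^2 - 20*c - 600) - 270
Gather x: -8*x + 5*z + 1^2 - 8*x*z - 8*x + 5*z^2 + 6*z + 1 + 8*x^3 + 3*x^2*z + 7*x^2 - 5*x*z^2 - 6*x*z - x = 8*x^3 + x^2*(3*z + 7) + x*(-5*z^2 - 14*z - 17) + 5*z^2 + 11*z + 2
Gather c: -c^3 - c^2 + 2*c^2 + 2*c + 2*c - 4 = -c^3 + c^2 + 4*c - 4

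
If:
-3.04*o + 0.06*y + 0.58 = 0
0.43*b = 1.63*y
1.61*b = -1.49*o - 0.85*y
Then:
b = -0.15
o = 0.19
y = -0.04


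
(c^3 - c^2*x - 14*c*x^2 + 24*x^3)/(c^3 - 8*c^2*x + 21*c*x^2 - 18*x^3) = (-c - 4*x)/(-c + 3*x)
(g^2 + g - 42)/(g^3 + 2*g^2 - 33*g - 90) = (g + 7)/(g^2 + 8*g + 15)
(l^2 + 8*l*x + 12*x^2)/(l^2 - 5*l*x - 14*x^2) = (-l - 6*x)/(-l + 7*x)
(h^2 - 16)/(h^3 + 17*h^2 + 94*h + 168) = (h - 4)/(h^2 + 13*h + 42)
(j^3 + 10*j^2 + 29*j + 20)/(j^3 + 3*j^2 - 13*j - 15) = (j + 4)/(j - 3)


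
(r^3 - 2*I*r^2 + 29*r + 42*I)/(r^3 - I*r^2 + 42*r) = (r^2 + 5*I*r - 6)/(r*(r + 6*I))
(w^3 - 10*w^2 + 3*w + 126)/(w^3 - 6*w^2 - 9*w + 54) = (w - 7)/(w - 3)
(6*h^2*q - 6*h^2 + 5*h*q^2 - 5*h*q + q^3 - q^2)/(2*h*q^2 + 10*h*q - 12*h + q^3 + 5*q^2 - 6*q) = (3*h + q)/(q + 6)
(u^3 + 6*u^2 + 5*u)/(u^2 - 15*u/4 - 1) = 4*u*(u^2 + 6*u + 5)/(4*u^2 - 15*u - 4)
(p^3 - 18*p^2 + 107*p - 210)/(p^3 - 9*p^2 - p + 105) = (p - 6)/(p + 3)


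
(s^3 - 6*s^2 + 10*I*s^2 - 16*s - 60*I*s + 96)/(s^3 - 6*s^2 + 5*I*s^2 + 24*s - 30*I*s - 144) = (s + 2*I)/(s - 3*I)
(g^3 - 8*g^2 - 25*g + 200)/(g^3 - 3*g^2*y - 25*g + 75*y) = (8 - g)/(-g + 3*y)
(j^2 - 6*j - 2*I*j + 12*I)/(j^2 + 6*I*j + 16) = (j - 6)/(j + 8*I)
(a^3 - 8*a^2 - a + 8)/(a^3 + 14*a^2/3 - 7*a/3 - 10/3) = 3*(a^2 - 7*a - 8)/(3*a^2 + 17*a + 10)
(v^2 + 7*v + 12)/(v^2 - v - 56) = (v^2 + 7*v + 12)/(v^2 - v - 56)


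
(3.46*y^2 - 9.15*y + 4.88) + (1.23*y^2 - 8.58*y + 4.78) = 4.69*y^2 - 17.73*y + 9.66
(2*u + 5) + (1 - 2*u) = 6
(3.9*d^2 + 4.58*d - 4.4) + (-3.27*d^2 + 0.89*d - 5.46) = 0.63*d^2 + 5.47*d - 9.86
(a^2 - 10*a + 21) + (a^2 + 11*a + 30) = 2*a^2 + a + 51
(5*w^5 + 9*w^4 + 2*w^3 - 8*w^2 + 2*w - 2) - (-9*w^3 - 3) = 5*w^5 + 9*w^4 + 11*w^3 - 8*w^2 + 2*w + 1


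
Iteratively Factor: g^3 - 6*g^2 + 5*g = (g - 5)*(g^2 - g) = g*(g - 5)*(g - 1)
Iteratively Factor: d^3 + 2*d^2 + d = (d)*(d^2 + 2*d + 1) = d*(d + 1)*(d + 1)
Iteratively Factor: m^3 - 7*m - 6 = (m - 3)*(m^2 + 3*m + 2) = (m - 3)*(m + 1)*(m + 2)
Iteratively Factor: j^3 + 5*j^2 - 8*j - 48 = (j + 4)*(j^2 + j - 12) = (j - 3)*(j + 4)*(j + 4)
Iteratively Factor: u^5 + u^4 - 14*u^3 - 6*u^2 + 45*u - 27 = (u + 3)*(u^4 - 2*u^3 - 8*u^2 + 18*u - 9) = (u - 1)*(u + 3)*(u^3 - u^2 - 9*u + 9) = (u - 1)^2*(u + 3)*(u^2 - 9) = (u - 1)^2*(u + 3)^2*(u - 3)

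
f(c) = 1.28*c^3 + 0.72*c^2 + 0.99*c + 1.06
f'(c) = 3.84*c^2 + 1.44*c + 0.99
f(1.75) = 11.86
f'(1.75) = 15.27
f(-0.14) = 0.93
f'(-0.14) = 0.86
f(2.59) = 30.69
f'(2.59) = 30.48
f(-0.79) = 0.10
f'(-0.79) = 2.25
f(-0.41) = 0.69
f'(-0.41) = 1.05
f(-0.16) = 0.91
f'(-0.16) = 0.86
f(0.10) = 1.17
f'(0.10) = 1.17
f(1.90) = 14.32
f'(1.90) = 17.59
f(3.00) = 45.07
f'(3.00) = 39.87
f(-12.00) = -2118.98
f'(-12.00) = 536.67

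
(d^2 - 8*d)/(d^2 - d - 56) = d/(d + 7)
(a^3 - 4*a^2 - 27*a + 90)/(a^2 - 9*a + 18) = a + 5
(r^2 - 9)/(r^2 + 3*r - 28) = (r^2 - 9)/(r^2 + 3*r - 28)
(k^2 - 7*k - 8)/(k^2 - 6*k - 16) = (k + 1)/(k + 2)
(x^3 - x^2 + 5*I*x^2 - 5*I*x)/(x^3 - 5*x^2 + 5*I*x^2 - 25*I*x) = (x - 1)/(x - 5)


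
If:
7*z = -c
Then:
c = -7*z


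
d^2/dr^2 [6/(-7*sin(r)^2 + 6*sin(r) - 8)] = 12*(98*sin(r)^4 - 63*sin(r)^3 - 241*sin(r)^2 + 150*sin(r) + 20)/(7*sin(r)^2 - 6*sin(r) + 8)^3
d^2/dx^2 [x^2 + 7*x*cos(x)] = -7*x*cos(x) - 14*sin(x) + 2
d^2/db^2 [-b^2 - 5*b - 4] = -2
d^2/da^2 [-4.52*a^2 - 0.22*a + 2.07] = -9.04000000000000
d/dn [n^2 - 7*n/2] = 2*n - 7/2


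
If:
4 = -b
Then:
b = -4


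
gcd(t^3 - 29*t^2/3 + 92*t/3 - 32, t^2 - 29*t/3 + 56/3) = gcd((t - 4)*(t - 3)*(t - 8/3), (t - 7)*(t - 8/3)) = t - 8/3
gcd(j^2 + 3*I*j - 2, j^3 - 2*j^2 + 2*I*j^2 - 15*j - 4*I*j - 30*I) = j + 2*I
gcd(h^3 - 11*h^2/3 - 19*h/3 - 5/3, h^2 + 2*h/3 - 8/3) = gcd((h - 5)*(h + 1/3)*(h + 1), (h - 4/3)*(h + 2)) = 1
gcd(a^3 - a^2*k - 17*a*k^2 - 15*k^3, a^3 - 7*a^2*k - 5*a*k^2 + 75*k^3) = a^2 - 2*a*k - 15*k^2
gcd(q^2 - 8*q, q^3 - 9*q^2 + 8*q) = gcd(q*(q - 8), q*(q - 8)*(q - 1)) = q^2 - 8*q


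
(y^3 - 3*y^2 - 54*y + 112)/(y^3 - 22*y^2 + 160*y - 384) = (y^2 + 5*y - 14)/(y^2 - 14*y + 48)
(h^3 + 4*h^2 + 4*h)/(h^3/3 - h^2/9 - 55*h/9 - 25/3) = 9*h*(h^2 + 4*h + 4)/(3*h^3 - h^2 - 55*h - 75)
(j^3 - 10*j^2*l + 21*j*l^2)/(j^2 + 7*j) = (j^2 - 10*j*l + 21*l^2)/(j + 7)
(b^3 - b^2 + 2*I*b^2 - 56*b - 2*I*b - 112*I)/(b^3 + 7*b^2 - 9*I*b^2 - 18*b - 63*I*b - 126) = (b^2 + 2*b*(-4 + I) - 16*I)/(b^2 - 9*I*b - 18)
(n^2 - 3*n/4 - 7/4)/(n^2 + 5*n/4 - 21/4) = (n + 1)/(n + 3)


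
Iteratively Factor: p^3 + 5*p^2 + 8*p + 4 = (p + 2)*(p^2 + 3*p + 2) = (p + 1)*(p + 2)*(p + 2)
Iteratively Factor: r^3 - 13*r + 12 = (r + 4)*(r^2 - 4*r + 3) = (r - 3)*(r + 4)*(r - 1)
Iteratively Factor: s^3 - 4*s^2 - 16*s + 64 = (s - 4)*(s^2 - 16) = (s - 4)*(s + 4)*(s - 4)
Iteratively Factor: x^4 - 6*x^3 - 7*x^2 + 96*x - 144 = (x + 4)*(x^3 - 10*x^2 + 33*x - 36) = (x - 3)*(x + 4)*(x^2 - 7*x + 12) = (x - 3)^2*(x + 4)*(x - 4)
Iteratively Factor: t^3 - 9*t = (t + 3)*(t^2 - 3*t) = t*(t + 3)*(t - 3)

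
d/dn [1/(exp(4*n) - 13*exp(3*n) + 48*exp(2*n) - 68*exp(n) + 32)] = (-4*exp(3*n) + 39*exp(2*n) - 96*exp(n) + 68)*exp(n)/(exp(4*n) - 13*exp(3*n) + 48*exp(2*n) - 68*exp(n) + 32)^2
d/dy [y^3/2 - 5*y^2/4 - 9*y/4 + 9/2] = 3*y^2/2 - 5*y/2 - 9/4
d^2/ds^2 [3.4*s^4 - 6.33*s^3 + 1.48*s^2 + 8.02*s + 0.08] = 40.8*s^2 - 37.98*s + 2.96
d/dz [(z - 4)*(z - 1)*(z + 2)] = 3*z^2 - 6*z - 6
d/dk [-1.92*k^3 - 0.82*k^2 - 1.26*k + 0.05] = -5.76*k^2 - 1.64*k - 1.26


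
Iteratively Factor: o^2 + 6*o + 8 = (o + 2)*(o + 4)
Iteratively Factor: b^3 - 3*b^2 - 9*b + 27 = (b - 3)*(b^2 - 9) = (b - 3)*(b + 3)*(b - 3)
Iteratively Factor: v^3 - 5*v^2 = (v)*(v^2 - 5*v) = v^2*(v - 5)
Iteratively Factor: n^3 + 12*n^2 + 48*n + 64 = (n + 4)*(n^2 + 8*n + 16) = (n + 4)^2*(n + 4)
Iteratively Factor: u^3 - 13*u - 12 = (u - 4)*(u^2 + 4*u + 3) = (u - 4)*(u + 1)*(u + 3)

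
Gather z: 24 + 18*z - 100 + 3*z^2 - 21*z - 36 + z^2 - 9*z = 4*z^2 - 12*z - 112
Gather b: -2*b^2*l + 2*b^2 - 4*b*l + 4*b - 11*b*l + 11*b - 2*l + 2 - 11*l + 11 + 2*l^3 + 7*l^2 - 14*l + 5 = b^2*(2 - 2*l) + b*(15 - 15*l) + 2*l^3 + 7*l^2 - 27*l + 18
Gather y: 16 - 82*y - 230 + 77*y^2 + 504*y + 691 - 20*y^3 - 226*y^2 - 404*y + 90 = -20*y^3 - 149*y^2 + 18*y + 567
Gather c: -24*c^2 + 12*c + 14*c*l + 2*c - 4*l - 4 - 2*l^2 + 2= -24*c^2 + c*(14*l + 14) - 2*l^2 - 4*l - 2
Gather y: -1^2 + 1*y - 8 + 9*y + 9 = 10*y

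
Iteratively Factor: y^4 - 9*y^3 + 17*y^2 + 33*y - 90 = (y - 5)*(y^3 - 4*y^2 - 3*y + 18) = (y - 5)*(y - 3)*(y^2 - y - 6) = (y - 5)*(y - 3)^2*(y + 2)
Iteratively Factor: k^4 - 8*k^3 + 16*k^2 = (k)*(k^3 - 8*k^2 + 16*k) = k*(k - 4)*(k^2 - 4*k) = k^2*(k - 4)*(k - 4)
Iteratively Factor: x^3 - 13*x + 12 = (x + 4)*(x^2 - 4*x + 3) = (x - 3)*(x + 4)*(x - 1)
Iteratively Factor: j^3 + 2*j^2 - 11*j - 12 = (j - 3)*(j^2 + 5*j + 4) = (j - 3)*(j + 4)*(j + 1)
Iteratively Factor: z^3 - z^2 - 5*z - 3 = (z - 3)*(z^2 + 2*z + 1) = (z - 3)*(z + 1)*(z + 1)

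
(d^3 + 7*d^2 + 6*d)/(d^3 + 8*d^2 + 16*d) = (d^2 + 7*d + 6)/(d^2 + 8*d + 16)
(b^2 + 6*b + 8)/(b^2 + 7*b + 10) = (b + 4)/(b + 5)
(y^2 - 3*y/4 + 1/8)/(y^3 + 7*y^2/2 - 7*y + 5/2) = (y - 1/4)/(y^2 + 4*y - 5)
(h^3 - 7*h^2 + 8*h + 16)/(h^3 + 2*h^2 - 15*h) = (h^3 - 7*h^2 + 8*h + 16)/(h*(h^2 + 2*h - 15))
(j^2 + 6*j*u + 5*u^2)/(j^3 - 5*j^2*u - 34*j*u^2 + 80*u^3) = (j + u)/(j^2 - 10*j*u + 16*u^2)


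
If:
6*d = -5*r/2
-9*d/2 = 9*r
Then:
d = 0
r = 0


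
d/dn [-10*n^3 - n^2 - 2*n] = -30*n^2 - 2*n - 2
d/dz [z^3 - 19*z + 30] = 3*z^2 - 19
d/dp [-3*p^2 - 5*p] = -6*p - 5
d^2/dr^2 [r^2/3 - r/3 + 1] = 2/3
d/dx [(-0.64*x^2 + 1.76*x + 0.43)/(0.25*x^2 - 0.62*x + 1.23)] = (-0.0431999999999999*x^2 - 1.7894*x + 2.4314)/(0.0625*x^4 - 0.31*x^3 + 0.9994*x^2 - 1.5252*x + 1.5129)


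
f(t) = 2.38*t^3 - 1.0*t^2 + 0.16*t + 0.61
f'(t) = 7.14*t^2 - 2.0*t + 0.16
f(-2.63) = -50.02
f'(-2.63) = 54.81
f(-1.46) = -9.16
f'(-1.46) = 18.30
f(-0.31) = 0.39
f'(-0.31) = 1.47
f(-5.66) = -463.88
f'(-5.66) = 240.21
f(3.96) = 133.36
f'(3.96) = 104.21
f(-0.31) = 0.39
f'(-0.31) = 1.47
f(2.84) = 47.52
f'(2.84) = 52.07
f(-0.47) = 0.07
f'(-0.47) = 2.68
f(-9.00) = -1816.85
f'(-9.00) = 596.50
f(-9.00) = -1816.85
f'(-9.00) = 596.50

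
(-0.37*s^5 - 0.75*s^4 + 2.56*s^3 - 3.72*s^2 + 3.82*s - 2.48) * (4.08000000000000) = -1.5096*s^5 - 3.06*s^4 + 10.4448*s^3 - 15.1776*s^2 + 15.5856*s - 10.1184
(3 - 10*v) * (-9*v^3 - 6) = 90*v^4 - 27*v^3 + 60*v - 18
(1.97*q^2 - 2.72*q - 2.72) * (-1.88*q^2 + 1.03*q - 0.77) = -3.7036*q^4 + 7.1427*q^3 + 0.7951*q^2 - 0.7072*q + 2.0944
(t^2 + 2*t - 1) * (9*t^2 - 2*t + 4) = 9*t^4 + 16*t^3 - 9*t^2 + 10*t - 4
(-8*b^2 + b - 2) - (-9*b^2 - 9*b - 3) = b^2 + 10*b + 1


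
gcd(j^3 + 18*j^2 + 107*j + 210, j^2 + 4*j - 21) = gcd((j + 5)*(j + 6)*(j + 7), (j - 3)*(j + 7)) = j + 7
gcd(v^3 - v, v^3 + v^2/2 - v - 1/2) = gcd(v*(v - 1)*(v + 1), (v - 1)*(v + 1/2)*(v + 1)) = v^2 - 1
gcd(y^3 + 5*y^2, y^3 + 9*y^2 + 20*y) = y^2 + 5*y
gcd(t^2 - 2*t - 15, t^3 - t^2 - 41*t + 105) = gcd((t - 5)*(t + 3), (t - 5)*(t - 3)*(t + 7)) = t - 5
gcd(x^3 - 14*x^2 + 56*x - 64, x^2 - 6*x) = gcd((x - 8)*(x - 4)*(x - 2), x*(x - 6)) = 1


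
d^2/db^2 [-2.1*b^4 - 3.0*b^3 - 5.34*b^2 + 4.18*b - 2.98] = -25.2*b^2 - 18.0*b - 10.68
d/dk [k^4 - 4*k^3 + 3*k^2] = 2*k*(2*k^2 - 6*k + 3)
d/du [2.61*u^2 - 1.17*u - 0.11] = 5.22*u - 1.17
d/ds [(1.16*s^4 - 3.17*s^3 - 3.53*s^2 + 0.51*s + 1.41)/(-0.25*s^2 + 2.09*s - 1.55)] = (-0.58*s^5 + 8.0657*s^4 - 20.4426*s^3 + 7.4903*s^2 + 11.648*s - 3.7374)/(0.0625*s^4 - 1.045*s^3 + 5.1431*s^2 - 6.479*s + 2.4025)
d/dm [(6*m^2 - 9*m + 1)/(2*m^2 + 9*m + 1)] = 2*(36*m^2 + 4*m - 9)/(4*m^4 + 36*m^3 + 85*m^2 + 18*m + 1)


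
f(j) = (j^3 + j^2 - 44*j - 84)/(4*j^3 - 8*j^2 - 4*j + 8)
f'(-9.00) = -0.02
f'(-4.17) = -0.07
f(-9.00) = 0.10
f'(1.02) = -39360.71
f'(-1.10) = 164.48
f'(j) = (-12*j^2 + 16*j + 4)*(j^3 + j^2 - 44*j - 84)/(4*j^3 - 8*j^2 - 4*j + 8)^2 + (3*j^2 + 2*j - 44)/(4*j^3 - 8*j^2 - 4*j + 8)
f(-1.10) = 13.72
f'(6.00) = 0.24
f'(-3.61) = -0.07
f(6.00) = -0.17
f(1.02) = 800.53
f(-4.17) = -0.11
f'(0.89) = -1290.36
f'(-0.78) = 31.19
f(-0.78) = -11.38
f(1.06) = 276.13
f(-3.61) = -0.15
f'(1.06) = -4359.52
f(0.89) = -131.80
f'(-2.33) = 0.23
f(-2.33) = -0.15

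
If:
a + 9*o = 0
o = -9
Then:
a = 81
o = -9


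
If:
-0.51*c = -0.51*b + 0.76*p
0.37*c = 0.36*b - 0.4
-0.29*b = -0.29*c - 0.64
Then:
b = 41.66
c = 39.45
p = 1.48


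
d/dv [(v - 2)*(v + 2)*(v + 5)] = 3*v^2 + 10*v - 4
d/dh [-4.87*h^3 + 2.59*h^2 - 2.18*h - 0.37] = -14.61*h^2 + 5.18*h - 2.18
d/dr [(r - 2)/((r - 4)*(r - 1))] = (-r^2 + 4*r - 6)/(r^4 - 10*r^3 + 33*r^2 - 40*r + 16)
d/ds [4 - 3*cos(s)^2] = 3*sin(2*s)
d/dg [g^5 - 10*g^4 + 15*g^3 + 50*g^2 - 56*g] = 5*g^4 - 40*g^3 + 45*g^2 + 100*g - 56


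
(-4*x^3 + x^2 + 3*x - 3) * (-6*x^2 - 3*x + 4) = 24*x^5 + 6*x^4 - 37*x^3 + 13*x^2 + 21*x - 12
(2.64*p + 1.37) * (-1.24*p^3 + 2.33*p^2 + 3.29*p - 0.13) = -3.2736*p^4 + 4.4524*p^3 + 11.8777*p^2 + 4.1641*p - 0.1781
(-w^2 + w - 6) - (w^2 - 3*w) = -2*w^2 + 4*w - 6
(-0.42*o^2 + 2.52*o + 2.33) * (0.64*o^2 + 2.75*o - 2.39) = -0.2688*o^4 + 0.4578*o^3 + 9.425*o^2 + 0.3847*o - 5.5687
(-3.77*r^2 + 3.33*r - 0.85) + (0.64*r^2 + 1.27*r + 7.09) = -3.13*r^2 + 4.6*r + 6.24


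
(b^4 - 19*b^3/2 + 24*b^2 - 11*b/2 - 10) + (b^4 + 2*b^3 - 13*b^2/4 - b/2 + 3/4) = 2*b^4 - 15*b^3/2 + 83*b^2/4 - 6*b - 37/4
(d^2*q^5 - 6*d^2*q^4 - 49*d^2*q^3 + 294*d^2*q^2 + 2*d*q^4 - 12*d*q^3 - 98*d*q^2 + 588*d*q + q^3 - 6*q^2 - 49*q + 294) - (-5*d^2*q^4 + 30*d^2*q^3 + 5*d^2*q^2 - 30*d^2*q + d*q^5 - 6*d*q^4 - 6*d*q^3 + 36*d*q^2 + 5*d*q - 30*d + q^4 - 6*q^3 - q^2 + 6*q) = d^2*q^5 - d^2*q^4 - 79*d^2*q^3 + 289*d^2*q^2 + 30*d^2*q - d*q^5 + 8*d*q^4 - 6*d*q^3 - 134*d*q^2 + 583*d*q + 30*d - q^4 + 7*q^3 - 5*q^2 - 55*q + 294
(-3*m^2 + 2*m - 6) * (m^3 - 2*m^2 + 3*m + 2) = -3*m^5 + 8*m^4 - 19*m^3 + 12*m^2 - 14*m - 12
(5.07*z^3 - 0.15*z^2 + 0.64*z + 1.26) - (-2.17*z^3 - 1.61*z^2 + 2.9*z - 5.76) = 7.24*z^3 + 1.46*z^2 - 2.26*z + 7.02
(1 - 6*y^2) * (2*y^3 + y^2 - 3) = -12*y^5 - 6*y^4 + 2*y^3 + 19*y^2 - 3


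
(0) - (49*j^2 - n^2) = -49*j^2 + n^2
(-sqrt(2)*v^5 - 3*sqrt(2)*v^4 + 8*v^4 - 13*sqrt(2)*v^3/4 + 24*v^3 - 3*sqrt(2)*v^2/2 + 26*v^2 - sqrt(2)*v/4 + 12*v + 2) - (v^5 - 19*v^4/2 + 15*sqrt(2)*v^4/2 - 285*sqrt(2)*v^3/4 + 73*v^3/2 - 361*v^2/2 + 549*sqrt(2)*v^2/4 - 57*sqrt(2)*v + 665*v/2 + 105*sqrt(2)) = -sqrt(2)*v^5 - v^5 - 21*sqrt(2)*v^4/2 + 35*v^4/2 - 25*v^3/2 + 68*sqrt(2)*v^3 - 555*sqrt(2)*v^2/4 + 413*v^2/2 - 641*v/2 + 227*sqrt(2)*v/4 - 105*sqrt(2) + 2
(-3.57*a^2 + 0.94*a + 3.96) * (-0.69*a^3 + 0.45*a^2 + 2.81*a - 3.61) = 2.4633*a^5 - 2.2551*a^4 - 12.3411*a^3 + 17.3111*a^2 + 7.7342*a - 14.2956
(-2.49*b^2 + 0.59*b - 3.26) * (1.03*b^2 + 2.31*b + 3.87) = -2.5647*b^4 - 5.1442*b^3 - 11.6312*b^2 - 5.2473*b - 12.6162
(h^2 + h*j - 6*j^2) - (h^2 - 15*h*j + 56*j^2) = 16*h*j - 62*j^2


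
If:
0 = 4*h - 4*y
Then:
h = y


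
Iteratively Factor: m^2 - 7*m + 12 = (m - 4)*(m - 3)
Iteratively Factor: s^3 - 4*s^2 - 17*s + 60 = (s + 4)*(s^2 - 8*s + 15) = (s - 5)*(s + 4)*(s - 3)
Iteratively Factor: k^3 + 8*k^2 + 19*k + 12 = (k + 1)*(k^2 + 7*k + 12) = (k + 1)*(k + 4)*(k + 3)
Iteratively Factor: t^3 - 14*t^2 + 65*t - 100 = (t - 4)*(t^2 - 10*t + 25) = (t - 5)*(t - 4)*(t - 5)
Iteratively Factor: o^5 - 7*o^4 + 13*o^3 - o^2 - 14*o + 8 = (o - 4)*(o^4 - 3*o^3 + o^2 + 3*o - 2) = (o - 4)*(o - 2)*(o^3 - o^2 - o + 1) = (o - 4)*(o - 2)*(o - 1)*(o^2 - 1) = (o - 4)*(o - 2)*(o - 1)^2*(o + 1)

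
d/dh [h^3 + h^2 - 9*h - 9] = 3*h^2 + 2*h - 9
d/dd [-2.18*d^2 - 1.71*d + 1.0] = -4.36*d - 1.71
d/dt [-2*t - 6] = -2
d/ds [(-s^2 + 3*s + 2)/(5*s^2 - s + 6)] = 2*(-7*s^2 - 16*s + 10)/(25*s^4 - 10*s^3 + 61*s^2 - 12*s + 36)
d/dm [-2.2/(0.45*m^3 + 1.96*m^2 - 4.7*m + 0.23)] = (2.97*m^2 + 8.624*m - 10.34)/(0.45*m^3 + 1.96*m^2 - 4.7*m + 0.23)^2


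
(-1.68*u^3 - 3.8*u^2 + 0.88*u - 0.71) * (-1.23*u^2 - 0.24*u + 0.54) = 2.0664*u^5 + 5.0772*u^4 - 1.0776*u^3 - 1.3899*u^2 + 0.6456*u - 0.3834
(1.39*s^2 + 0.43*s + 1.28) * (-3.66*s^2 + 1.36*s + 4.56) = -5.0874*s^4 + 0.3166*s^3 + 2.2384*s^2 + 3.7016*s + 5.8368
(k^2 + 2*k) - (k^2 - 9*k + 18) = 11*k - 18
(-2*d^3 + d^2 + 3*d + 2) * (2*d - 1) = -4*d^4 + 4*d^3 + 5*d^2 + d - 2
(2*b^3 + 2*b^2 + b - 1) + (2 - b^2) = 2*b^3 + b^2 + b + 1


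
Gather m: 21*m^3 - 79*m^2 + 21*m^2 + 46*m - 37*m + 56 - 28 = 21*m^3 - 58*m^2 + 9*m + 28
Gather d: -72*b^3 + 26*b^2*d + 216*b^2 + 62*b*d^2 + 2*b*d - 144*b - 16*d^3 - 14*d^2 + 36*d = -72*b^3 + 216*b^2 - 144*b - 16*d^3 + d^2*(62*b - 14) + d*(26*b^2 + 2*b + 36)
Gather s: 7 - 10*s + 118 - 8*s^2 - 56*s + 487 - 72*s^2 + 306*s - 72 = -80*s^2 + 240*s + 540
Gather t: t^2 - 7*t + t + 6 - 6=t^2 - 6*t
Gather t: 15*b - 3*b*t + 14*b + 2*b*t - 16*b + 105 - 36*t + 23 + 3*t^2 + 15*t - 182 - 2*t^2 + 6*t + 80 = 13*b + t^2 + t*(-b - 15) + 26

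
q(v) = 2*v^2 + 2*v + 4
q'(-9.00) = -34.00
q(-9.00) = 148.00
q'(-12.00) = -46.00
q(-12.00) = 268.00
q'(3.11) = 14.44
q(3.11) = 29.56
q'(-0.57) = -0.28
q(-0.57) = 3.51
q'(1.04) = 6.16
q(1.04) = 8.24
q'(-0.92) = -1.68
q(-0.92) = 3.85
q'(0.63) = 4.52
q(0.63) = 6.05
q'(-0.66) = -0.64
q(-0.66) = 3.55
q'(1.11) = 6.44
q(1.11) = 8.68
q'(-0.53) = -0.12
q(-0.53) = 3.50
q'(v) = 4*v + 2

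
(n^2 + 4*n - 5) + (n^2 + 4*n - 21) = 2*n^2 + 8*n - 26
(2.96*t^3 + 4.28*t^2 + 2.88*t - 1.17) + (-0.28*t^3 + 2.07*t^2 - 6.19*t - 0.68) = 2.68*t^3 + 6.35*t^2 - 3.31*t - 1.85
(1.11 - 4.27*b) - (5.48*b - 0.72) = 1.83 - 9.75*b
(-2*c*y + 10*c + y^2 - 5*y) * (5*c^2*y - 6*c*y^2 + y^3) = -10*c^3*y^2 + 50*c^3*y + 17*c^2*y^3 - 85*c^2*y^2 - 8*c*y^4 + 40*c*y^3 + y^5 - 5*y^4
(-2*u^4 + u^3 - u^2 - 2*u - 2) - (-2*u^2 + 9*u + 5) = -2*u^4 + u^3 + u^2 - 11*u - 7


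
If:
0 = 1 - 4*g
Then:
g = 1/4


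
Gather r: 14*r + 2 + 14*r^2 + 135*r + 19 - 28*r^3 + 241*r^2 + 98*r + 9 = -28*r^3 + 255*r^2 + 247*r + 30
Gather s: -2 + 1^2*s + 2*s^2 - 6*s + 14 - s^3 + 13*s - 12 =-s^3 + 2*s^2 + 8*s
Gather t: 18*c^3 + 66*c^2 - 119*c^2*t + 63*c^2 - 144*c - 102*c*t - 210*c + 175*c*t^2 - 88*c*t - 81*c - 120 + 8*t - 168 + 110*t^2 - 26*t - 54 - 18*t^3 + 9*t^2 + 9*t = 18*c^3 + 129*c^2 - 435*c - 18*t^3 + t^2*(175*c + 119) + t*(-119*c^2 - 190*c - 9) - 342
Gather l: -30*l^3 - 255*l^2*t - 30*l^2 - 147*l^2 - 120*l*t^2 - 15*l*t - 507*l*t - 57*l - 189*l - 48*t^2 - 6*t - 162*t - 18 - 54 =-30*l^3 + l^2*(-255*t - 177) + l*(-120*t^2 - 522*t - 246) - 48*t^2 - 168*t - 72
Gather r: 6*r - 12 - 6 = 6*r - 18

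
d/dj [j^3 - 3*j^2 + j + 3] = 3*j^2 - 6*j + 1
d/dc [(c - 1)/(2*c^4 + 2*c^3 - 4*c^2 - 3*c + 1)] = 2*(-3*c^4 + 2*c^3 + 5*c^2 - 4*c - 1)/(4*c^8 + 8*c^7 - 12*c^6 - 28*c^5 + 8*c^4 + 28*c^3 + c^2 - 6*c + 1)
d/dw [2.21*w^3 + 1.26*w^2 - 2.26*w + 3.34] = 6.63*w^2 + 2.52*w - 2.26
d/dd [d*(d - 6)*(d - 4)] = 3*d^2 - 20*d + 24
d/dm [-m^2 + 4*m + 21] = 4 - 2*m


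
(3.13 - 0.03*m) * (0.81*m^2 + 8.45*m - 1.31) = -0.0243*m^3 + 2.2818*m^2 + 26.4878*m - 4.1003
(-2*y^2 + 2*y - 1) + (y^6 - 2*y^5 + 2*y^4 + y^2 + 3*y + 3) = y^6 - 2*y^5 + 2*y^4 - y^2 + 5*y + 2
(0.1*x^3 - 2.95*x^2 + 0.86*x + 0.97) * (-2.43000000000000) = -0.243*x^3 + 7.1685*x^2 - 2.0898*x - 2.3571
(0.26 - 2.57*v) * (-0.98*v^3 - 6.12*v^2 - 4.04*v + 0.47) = 2.5186*v^4 + 15.4736*v^3 + 8.7916*v^2 - 2.2583*v + 0.1222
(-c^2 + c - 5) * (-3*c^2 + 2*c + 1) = 3*c^4 - 5*c^3 + 16*c^2 - 9*c - 5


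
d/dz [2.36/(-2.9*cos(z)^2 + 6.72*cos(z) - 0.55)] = (15.8592 - 13.688*cos(z))*sin(z)/(2.9*cos(z)^2 - 6.72*cos(z) + 0.55)^2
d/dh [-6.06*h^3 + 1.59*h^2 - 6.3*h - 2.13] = -18.18*h^2 + 3.18*h - 6.3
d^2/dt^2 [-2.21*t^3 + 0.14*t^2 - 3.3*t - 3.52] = 0.28 - 13.26*t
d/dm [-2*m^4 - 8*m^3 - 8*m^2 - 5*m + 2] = -8*m^3 - 24*m^2 - 16*m - 5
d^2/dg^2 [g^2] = 2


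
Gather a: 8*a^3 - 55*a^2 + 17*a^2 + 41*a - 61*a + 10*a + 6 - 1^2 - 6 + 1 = 8*a^3 - 38*a^2 - 10*a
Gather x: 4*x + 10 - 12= 4*x - 2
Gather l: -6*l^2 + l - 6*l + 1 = -6*l^2 - 5*l + 1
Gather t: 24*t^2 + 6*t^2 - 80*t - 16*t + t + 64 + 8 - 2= 30*t^2 - 95*t + 70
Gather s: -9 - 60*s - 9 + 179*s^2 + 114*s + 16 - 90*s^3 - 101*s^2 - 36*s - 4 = -90*s^3 + 78*s^2 + 18*s - 6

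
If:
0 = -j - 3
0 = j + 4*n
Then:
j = -3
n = 3/4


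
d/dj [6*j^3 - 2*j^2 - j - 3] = 18*j^2 - 4*j - 1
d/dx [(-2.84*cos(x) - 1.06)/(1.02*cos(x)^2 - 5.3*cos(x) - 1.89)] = (-2.8968*cos(x)^2 - 2.1624*cos(x) + 0.250400000000001)*sin(x)/(1.0404*cos(x)^4 - 10.812*cos(x)^3 + 24.2344*cos(x)^2 + 20.034*cos(x) + 3.5721)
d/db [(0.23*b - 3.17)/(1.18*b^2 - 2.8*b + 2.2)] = (-0.2714*b^2 + 7.4812*b - 8.37)/(1.3924*b^4 - 6.608*b^3 + 13.032*b^2 - 12.32*b + 4.84)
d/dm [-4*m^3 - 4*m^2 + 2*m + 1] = -12*m^2 - 8*m + 2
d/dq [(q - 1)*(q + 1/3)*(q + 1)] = 3*q^2 + 2*q/3 - 1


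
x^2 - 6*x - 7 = (x - 7)*(x + 1)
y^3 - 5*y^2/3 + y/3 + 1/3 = (y - 1)^2*(y + 1/3)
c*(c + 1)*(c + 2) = c^3 + 3*c^2 + 2*c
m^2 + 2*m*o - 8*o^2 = (m - 2*o)*(m + 4*o)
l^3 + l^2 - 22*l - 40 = (l - 5)*(l + 2)*(l + 4)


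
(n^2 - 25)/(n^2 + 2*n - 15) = (n - 5)/(n - 3)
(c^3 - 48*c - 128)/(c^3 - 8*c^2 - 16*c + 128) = (c + 4)/(c - 4)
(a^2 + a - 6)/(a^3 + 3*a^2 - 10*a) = (a + 3)/(a*(a + 5))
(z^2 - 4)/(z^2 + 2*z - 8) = (z + 2)/(z + 4)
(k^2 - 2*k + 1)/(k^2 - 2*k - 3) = (-k^2 + 2*k - 1)/(-k^2 + 2*k + 3)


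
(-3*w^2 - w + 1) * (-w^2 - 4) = 3*w^4 + w^3 + 11*w^2 + 4*w - 4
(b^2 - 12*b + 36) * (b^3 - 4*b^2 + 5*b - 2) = b^5 - 16*b^4 + 89*b^3 - 206*b^2 + 204*b - 72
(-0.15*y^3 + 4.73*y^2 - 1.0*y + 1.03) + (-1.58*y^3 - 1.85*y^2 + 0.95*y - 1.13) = -1.73*y^3 + 2.88*y^2 - 0.05*y - 0.0999999999999999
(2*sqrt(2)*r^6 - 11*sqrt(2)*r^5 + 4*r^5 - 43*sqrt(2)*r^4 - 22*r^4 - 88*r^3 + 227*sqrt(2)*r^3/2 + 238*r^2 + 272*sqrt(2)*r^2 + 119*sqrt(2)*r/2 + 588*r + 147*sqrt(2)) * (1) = 2*sqrt(2)*r^6 - 11*sqrt(2)*r^5 + 4*r^5 - 43*sqrt(2)*r^4 - 22*r^4 - 88*r^3 + 227*sqrt(2)*r^3/2 + 238*r^2 + 272*sqrt(2)*r^2 + 119*sqrt(2)*r/2 + 588*r + 147*sqrt(2)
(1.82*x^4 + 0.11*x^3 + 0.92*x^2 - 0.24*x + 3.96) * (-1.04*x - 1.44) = -1.8928*x^5 - 2.7352*x^4 - 1.1152*x^3 - 1.0752*x^2 - 3.7728*x - 5.7024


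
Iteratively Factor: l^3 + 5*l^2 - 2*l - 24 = (l + 3)*(l^2 + 2*l - 8) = (l - 2)*(l + 3)*(l + 4)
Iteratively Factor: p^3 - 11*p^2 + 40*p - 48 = (p - 3)*(p^2 - 8*p + 16) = (p - 4)*(p - 3)*(p - 4)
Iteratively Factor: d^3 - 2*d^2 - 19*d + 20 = (d + 4)*(d^2 - 6*d + 5) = (d - 5)*(d + 4)*(d - 1)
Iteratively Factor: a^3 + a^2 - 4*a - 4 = (a + 2)*(a^2 - a - 2) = (a + 1)*(a + 2)*(a - 2)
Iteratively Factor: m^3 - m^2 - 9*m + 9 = (m - 1)*(m^2 - 9) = (m - 3)*(m - 1)*(m + 3)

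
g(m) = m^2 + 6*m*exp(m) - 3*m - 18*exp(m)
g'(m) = 6*m*exp(m) + 2*m - 12*exp(m) - 3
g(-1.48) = 0.51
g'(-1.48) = -10.71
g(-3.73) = 24.13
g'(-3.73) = -11.28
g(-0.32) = -13.40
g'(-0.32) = -13.75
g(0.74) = -30.09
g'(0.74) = -17.37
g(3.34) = 58.70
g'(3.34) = 230.56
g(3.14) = 19.85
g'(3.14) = 161.31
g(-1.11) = -3.56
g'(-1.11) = -11.37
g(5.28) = 2698.38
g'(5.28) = 3872.12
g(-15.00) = 270.00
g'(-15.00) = -33.00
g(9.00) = 291765.02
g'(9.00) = 340344.52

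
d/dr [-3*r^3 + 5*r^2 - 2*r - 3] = -9*r^2 + 10*r - 2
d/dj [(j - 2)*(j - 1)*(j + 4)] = 3*j^2 + 2*j - 10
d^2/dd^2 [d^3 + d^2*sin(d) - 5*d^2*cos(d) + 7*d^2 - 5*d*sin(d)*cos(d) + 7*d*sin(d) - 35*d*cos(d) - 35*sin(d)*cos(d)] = -d^2*sin(d) + 5*d^2*cos(d) + 13*d*sin(d) + 10*d*sin(2*d) + 39*d*cos(d) + 6*d + 72*sin(d) + 70*sin(2*d) + 4*cos(d) - 10*cos(2*d) + 14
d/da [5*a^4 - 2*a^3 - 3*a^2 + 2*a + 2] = 20*a^3 - 6*a^2 - 6*a + 2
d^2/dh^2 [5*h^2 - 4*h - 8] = 10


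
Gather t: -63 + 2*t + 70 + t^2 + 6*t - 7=t^2 + 8*t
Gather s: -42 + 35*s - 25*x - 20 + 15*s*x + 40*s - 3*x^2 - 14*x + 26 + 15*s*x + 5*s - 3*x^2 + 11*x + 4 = s*(30*x + 80) - 6*x^2 - 28*x - 32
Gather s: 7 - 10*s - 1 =6 - 10*s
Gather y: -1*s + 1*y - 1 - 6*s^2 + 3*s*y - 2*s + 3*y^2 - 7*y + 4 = -6*s^2 - 3*s + 3*y^2 + y*(3*s - 6) + 3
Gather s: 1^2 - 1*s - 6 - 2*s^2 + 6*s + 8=-2*s^2 + 5*s + 3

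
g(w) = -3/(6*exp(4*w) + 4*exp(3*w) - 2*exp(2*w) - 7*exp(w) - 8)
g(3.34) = -0.00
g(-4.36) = 0.37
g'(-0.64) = -0.03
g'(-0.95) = -0.05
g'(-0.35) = 0.08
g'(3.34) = 0.00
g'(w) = -3*(-24*exp(4*w) - 12*exp(3*w) + 4*exp(2*w) + 7*exp(w))/(6*exp(4*w) + 4*exp(3*w) - 2*exp(2*w) - 7*exp(w) - 8)^2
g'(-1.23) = -0.06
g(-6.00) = 0.37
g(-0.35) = 0.27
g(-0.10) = 0.33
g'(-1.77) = -0.04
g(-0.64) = 0.27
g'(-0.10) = 0.57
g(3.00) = 0.00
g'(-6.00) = 0.00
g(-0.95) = 0.28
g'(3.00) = 0.00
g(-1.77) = 0.33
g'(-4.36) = -0.00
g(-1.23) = 0.30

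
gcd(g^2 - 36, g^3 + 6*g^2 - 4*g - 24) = g + 6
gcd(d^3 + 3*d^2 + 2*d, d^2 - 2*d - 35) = 1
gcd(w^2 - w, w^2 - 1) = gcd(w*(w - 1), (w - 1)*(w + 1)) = w - 1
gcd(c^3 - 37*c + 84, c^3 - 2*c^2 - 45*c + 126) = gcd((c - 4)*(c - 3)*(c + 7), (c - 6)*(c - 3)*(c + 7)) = c^2 + 4*c - 21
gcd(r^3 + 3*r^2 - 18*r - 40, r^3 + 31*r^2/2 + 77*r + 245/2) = r + 5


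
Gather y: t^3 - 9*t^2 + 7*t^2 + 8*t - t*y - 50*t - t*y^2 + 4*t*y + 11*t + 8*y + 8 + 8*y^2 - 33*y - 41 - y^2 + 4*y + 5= t^3 - 2*t^2 - 31*t + y^2*(7 - t) + y*(3*t - 21) - 28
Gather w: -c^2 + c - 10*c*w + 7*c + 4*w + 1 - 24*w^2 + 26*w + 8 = -c^2 + 8*c - 24*w^2 + w*(30 - 10*c) + 9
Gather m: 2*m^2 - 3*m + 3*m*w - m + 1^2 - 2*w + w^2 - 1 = 2*m^2 + m*(3*w - 4) + w^2 - 2*w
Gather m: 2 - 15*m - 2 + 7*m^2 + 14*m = 7*m^2 - m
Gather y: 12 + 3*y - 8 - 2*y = y + 4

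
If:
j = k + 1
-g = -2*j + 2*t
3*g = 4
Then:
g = 4/3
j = t + 2/3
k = t - 1/3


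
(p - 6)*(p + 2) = p^2 - 4*p - 12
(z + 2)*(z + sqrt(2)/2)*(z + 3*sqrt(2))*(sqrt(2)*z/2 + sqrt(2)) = sqrt(2)*z^4/2 + 2*sqrt(2)*z^3 + 7*z^3/2 + 7*sqrt(2)*z^2/2 + 14*z^2 + 6*sqrt(2)*z + 14*z + 6*sqrt(2)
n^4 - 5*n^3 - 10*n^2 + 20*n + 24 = (n - 6)*(n - 2)*(n + 1)*(n + 2)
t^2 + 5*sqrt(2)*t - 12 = (t - sqrt(2))*(t + 6*sqrt(2))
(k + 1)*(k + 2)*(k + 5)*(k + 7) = k^4 + 15*k^3 + 73*k^2 + 129*k + 70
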